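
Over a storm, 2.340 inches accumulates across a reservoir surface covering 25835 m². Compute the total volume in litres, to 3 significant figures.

1540000 litres

Depth: 2.340 in × 25.4 = 59.436 mm.
1 mm over 1 m² is 1 L, so volume = 59.436 × 25835 = 1535529.1 L ≈ 1540000 L.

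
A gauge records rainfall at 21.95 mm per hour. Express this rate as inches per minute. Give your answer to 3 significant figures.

0.0144 in/minute

21.95 mm/hour × 0.0393701 in/mm × 0.0166667 hour/minute = 0.0144 in/minute.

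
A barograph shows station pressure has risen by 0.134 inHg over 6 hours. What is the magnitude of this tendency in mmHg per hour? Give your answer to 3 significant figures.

0.134 inHg / 6 h × 25.4 mmHg/inHg = 0.567 mmHg/h.

0.567 mmHg per hour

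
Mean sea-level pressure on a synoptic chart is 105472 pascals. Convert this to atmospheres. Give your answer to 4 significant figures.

1.041 atm

1 Pa = 9.86923e-06 atm, so 105472 × 9.86923e-06 = 1.041 atm.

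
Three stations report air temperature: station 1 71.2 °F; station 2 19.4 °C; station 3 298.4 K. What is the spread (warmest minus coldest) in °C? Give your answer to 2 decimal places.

5.85 °C

station 1: 71.2 °F = 21.778 °C.
station 3: 298.4 K = 25.250 °C.
Spread: 25.250 − 19.400 = 5.850 °C.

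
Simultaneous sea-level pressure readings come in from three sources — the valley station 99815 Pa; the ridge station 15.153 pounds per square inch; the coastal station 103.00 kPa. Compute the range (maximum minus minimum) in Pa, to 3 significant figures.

4660 Pa

the ridge station: 15.153 psi = 104476.26 Pa.
the coastal station: 103.00 kPa = 103000.00 Pa.
Spread: 104476.26 − 99815.00 = 4660 Pa.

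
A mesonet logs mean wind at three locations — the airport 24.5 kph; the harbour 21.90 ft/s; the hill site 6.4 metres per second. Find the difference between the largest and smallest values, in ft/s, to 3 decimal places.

the airport: 24.5 km/h = 22.32794 ft/s.
the hill site: 6.4 m/s = 20.99738 ft/s.
Spread: 22.32794 − 20.99738 = 1.331 ft/s.

1.331 ft/s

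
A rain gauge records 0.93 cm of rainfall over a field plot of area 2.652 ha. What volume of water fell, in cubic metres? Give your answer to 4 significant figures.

246.6 cubic metres

Depth: 0.93 cm × 10 = 9.3 mm.
Area: 2.652 ha = 26520 m².
1 mm over 1 m² is 1 L, so volume = 9.3 × 26520 = 246636 L = 246.6 m³.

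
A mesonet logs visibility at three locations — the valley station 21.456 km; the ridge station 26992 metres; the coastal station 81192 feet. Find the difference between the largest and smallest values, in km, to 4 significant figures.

the ridge station: 26992 m = 26.99200 km.
the coastal station: 81192 ft = 24.74732 km.
Spread: 26.99200 − 21.45600 = 5.536 km.

5.536 km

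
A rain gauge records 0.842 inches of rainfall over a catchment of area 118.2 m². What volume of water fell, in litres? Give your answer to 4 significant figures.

2528 litres

Depth: 0.842 in × 25.4 = 21.3868 mm.
1 mm over 1 m² is 1 L, so volume = 21.3868 × 118.2 = 2527.9198 L ≈ 2528 L.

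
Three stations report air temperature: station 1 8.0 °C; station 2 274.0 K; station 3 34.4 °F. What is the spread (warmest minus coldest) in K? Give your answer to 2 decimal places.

station 2: 274.0 K = 0.850 °C.
station 3: 34.4 °F = 1.333 °C.
Spread: 8.000 − 0.850 = 7.150 °C.

7.15 K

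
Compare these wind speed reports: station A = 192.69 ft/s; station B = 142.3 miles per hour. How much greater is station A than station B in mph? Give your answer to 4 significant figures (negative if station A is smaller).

station A: 192.69 ft/s = 131.3795 mph.
Difference: 131.3795 − 142.3000 = -10.92 mph.

-10.92 mph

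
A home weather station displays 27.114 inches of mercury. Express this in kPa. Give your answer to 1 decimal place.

1 inHg = 3.38639 kPa, so 27.114 × 3.38639 = 91.8 kPa.

91.8 kPa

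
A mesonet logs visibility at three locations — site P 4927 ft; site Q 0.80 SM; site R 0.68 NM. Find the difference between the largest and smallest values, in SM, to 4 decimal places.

0.1506 SM

site P: 4927 ft = 0.933144 SM.
site R: 0.68 nmi = 0.782530 SM.
Spread: 0.933144 − 0.782530 = 0.1506 SM.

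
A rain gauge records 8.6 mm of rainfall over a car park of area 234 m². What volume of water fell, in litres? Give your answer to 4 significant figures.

1 mm over 1 m² is 1 L, so volume = 8.6 × 234 = 2012.4 L ≈ 2012 L.

2012 litres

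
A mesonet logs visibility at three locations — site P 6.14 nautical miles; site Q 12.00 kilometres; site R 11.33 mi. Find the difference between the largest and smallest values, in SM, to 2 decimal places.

site P: 6.14 nmi = 7.0658 SM.
site Q: 12.00 km = 7.4565 SM.
Spread: 11.3300 − 7.0658 = 4.26 SM.

4.26 SM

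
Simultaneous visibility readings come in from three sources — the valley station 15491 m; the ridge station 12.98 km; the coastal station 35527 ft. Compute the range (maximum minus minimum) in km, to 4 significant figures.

4.662 km

the valley station: 15491 m = 15.49100 km.
the coastal station: 35527 ft = 10.82863 km.
Spread: 15.49100 − 10.82863 = 4.662 km.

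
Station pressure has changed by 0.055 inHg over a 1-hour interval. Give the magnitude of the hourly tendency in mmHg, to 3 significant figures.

1.40 mmHg per hour

0.055 inHg / 1 h × 25.4 mmHg/inHg = 1.40 mmHg/h.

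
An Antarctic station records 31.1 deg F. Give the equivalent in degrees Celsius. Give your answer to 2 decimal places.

°C = (°F − 32) × 5/9 = (31.1 − 32) / 1.8 = -0.50 °C.

-0.50 °C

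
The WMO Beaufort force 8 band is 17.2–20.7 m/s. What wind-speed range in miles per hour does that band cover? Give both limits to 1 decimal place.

38.5 to 46.3 mph

17.2–20.7 m/s × 2.237 = 38.5–46.3 mph.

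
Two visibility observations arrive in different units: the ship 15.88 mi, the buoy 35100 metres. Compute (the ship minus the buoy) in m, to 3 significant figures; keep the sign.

-9540 m

the ship: 15.88 SM = 25556.38 m.
Difference: 25556.38 − 35100.00 = -9540 m.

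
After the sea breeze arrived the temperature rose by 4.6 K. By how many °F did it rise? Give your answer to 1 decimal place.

A change of 1 °C equals a change of 1.8 °F: Δ°F = 4.6 × 1.8 = 8.3 °F.

8.3 °F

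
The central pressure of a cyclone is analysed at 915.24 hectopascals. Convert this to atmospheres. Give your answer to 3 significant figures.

1 hPa = 0.000986923 atm, so 915.24 × 0.000986923 = 0.903 atm.

0.903 atm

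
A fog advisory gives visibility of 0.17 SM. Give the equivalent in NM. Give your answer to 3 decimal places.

1 SM = 0.868976 nmi, so 0.17 × 0.868976 = 0.148 nmi.

0.148 nmi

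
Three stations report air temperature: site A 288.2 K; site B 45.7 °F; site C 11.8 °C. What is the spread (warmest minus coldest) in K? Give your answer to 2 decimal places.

site A: 288.2 K = 15.050 °C.
site B: 45.7 °F = 7.611 °C.
Spread: 15.050 − 7.611 = 7.439 °C.

7.44 K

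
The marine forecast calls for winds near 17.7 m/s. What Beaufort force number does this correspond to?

17.7 m/s lies in the Beaufort 8 band (gale, 17.2–20.7 m/s).

Beaufort force 8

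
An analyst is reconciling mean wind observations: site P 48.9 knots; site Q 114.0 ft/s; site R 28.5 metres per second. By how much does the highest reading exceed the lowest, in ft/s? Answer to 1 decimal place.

31.5 ft/s

site P: 48.9 kt = 82.534 ft/s.
site R: 28.5 m/s = 93.504 ft/s.
Spread: 114.000 − 82.534 = 31.5 ft/s.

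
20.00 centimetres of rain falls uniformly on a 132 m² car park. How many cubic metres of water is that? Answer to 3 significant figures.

26.4 cubic metres

Depth: 20.00 cm × 10 = 200 mm.
1 mm over 1 m² is 1 L, so volume = 200 × 132 = 26400 L = 26.4 m³.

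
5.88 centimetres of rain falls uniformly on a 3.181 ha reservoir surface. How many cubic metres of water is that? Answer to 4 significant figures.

1870 cubic metres

Depth: 5.88 cm × 10 = 58.8 mm.
Area: 3.181 ha = 31810 m².
1 mm over 1 m² is 1 L, so volume = 58.8 × 31810 = 1870428 L = 1870 m³.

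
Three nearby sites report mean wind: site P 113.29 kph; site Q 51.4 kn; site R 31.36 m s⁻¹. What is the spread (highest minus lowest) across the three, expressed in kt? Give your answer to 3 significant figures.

site P: 113.29 km/h = 61.1717 kt.
site R: 31.36 m/s = 60.9590 kt.
Spread: 61.1717 − 51.4000 = 9.77 kt.

9.77 kt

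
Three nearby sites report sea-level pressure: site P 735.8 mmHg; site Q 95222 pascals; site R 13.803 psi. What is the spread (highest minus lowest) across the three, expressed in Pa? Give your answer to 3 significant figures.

site P: 735.8 mmHg = 98098.61 Pa.
site R: 13.803 psi = 95168.33 Pa.
Spread: 98098.61 − 95168.33 = 2930 Pa.

2930 Pa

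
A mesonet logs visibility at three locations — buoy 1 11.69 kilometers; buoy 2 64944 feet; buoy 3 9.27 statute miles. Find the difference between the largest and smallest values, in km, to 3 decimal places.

buoy 2: 64944 ft = 19.79493 km.
buoy 3: 9.27 SM = 14.91862 km.
Spread: 19.79493 − 11.69000 = 8.105 km.

8.105 km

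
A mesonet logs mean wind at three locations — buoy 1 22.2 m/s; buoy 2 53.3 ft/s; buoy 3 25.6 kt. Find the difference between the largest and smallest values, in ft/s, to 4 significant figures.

29.63 ft/s

buoy 1: 22.2 m/s = 72.8346 ft/s.
buoy 3: 25.6 kt = 43.2079 ft/s.
Spread: 72.8346 − 43.2079 = 29.63 ft/s.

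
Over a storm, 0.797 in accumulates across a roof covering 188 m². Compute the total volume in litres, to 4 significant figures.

Depth: 0.797 in × 25.4 = 20.2438 mm.
1 mm over 1 m² is 1 L, so volume = 20.2438 × 188 = 3805.8344 L ≈ 3806 L.

3806 litres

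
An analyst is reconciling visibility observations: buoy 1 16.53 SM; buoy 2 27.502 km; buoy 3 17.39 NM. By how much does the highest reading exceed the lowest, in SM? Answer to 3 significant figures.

3.48 SM

buoy 2: 27.502 km = 17.0890 SM.
buoy 3: 17.39 nmi = 20.0121 SM.
Spread: 20.0121 − 16.5300 = 3.48 SM.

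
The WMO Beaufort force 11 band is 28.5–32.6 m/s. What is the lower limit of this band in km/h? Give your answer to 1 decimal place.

102.6 km/h

28.5–32.6 m/s × 3.6 = 102.6–117.4 km/h.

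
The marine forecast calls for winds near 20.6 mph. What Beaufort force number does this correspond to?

Beaufort force 5

20.6 mph = 9.2 m/s, which is Beaufort 5 (fresh breeze, 8.0–10.7 m/s).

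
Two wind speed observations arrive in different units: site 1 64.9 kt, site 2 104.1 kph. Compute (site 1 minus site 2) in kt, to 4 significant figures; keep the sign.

site 2: 104.1 km/h = 56.209503 kt.
Difference: 64.900000 − 56.209503 = 8.690 kt.

8.690 kt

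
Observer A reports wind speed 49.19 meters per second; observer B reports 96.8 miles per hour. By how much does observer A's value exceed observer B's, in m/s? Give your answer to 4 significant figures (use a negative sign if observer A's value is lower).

5.917 m/s

observer B: 96.8 mph = 43.27347 m/s.
Difference: 49.19000 − 43.27347 = 5.917 m/s.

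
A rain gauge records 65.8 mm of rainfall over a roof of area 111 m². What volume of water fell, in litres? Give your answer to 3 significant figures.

1 mm over 1 m² is 1 L, so volume = 65.8 × 111 = 7303.8 L ≈ 7300 L.

7300 litres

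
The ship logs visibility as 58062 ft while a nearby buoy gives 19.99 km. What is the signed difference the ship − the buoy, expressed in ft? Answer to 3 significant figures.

-7520 ft

the buoy: 19.99 km = 65583.99 ft.
Difference: 58062.00 − 65583.99 = -7520 ft.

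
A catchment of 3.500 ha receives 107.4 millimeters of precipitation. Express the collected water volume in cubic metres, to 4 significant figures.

3759 cubic metres

Area: 3.500 ha = 35000 m².
1 mm over 1 m² is 1 L, so volume = 107.4 × 35000 = 3759000 L = 3759 m³.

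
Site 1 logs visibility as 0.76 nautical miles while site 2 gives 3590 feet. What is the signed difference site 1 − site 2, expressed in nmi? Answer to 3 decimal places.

0.169 nmi

site 2: 3590 ft = 0.59084 nmi.
Difference: 0.76000 − 0.59084 = 0.169 nmi.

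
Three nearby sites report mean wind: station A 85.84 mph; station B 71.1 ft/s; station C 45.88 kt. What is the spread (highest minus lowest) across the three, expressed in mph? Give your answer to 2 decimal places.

station B: 71.1 ft/s = 48.4773 mph.
station C: 45.88 kt = 52.7978 mph.
Spread: 85.8400 − 48.4773 = 37.36 mph.

37.36 mph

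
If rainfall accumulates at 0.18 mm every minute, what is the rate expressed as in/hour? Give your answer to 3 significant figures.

0.425 in/hour

0.18 mm/minute × 0.0393701 in/mm × 60 minute/hour = 0.425 in/hour.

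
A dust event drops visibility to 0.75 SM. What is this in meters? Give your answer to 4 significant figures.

1 SM = 1609.34 m, so 0.75 × 1609.34 = 1207 m.

1207 m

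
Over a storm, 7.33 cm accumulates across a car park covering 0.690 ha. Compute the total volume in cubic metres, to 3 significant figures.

506 cubic metres

Depth: 7.33 cm × 10 = 73.3 mm.
Area: 0.690 ha = 6900 m².
1 mm over 1 m² is 1 L, so volume = 73.3 × 6900 = 505770 L = 506 m³.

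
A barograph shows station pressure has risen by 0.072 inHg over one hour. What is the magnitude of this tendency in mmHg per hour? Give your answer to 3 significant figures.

0.072 inHg / 1 h × 25.4 mmHg/inHg = 1.83 mmHg/h.

1.83 mmHg per hour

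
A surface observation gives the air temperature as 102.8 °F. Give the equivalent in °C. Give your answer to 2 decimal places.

°C = (°F − 32) × 5/9 = (102.8 − 32) / 1.8 = 39.33 °C.

39.33 °C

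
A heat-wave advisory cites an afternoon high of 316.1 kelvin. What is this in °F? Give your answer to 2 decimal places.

First to °C: 42.95 °C.
Then to °F: 109.31 °F.

109.31 °F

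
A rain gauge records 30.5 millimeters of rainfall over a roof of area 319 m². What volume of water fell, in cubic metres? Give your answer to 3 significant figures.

1 mm over 1 m² is 1 L, so volume = 30.5 × 319 = 9729.5 L = 9.73 m³.

9.73 cubic metres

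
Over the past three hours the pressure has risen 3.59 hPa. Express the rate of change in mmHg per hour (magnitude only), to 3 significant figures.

0.898 mmHg per hour

3.59 hPa / 3 h × 0.750062 mmHg/hPa = 0.898 mmHg/h.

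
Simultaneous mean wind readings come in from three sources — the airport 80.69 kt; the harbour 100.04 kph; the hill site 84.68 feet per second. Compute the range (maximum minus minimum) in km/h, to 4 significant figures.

the airport: 80.69 kt = 149.4379 km/h.
the hill site: 84.68 ft/s = 92.9177 km/h.
Spread: 149.4379 − 92.9177 = 56.52 km/h.

56.52 km/h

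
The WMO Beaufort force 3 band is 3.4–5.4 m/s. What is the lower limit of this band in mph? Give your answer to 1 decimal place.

3.4–5.4 m/s × 2.237 = 7.6–12.1 mph.

7.6 mph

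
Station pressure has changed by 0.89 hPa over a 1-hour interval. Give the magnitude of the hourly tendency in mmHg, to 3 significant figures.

0.89 hPa / 1 h × 0.750062 mmHg/hPa = 0.668 mmHg/h.

0.668 mmHg per hour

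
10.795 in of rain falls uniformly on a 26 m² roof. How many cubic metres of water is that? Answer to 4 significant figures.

7.129 cubic metres

Depth: 10.795 in × 25.4 = 274.193 mm.
1 mm over 1 m² is 1 L, so volume = 274.193 × 26 = 7129.018 L = 7.129 m³.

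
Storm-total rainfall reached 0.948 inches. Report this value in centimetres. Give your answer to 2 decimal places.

1 in = 2.54 cm, so 0.948 × 2.54 = 2.41 cm.

2.41 cm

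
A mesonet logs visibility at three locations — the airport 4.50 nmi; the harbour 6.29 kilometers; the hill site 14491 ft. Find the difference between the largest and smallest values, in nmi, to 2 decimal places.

the harbour: 6.29 km = 3.3963 nmi.
the hill site: 14491 ft = 2.3849 nmi.
Spread: 4.5000 − 2.3849 = 2.12 nmi.

2.12 nmi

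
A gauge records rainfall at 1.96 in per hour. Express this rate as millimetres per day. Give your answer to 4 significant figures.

1.96 in/hour × 25.4 mm/in × 24 hour/day = 1195 mm/day.

1195 mm/day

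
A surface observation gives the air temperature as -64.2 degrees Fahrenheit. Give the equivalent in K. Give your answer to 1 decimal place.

219.7 K

First to °C: -53.44 °C.
Then to K: 219.7 K.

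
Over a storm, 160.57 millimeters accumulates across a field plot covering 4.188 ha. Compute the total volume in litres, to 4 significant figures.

6725000 litres

Area: 4.188 ha = 41880 m².
1 mm over 1 m² is 1 L, so volume = 160.57 × 41880 = 6724671.6 L ≈ 6725000 L.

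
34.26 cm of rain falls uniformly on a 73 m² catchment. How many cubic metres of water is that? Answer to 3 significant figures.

Depth: 34.26 cm × 10 = 342.6 mm.
1 mm over 1 m² is 1 L, so volume = 342.6 × 73 = 25009.8 L = 25.0 m³.

25.0 cubic metres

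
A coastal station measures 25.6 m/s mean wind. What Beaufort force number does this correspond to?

25.6 m/s lies in the Beaufort 10 band (storm, 24.5–28.4 m/s).

Beaufort force 10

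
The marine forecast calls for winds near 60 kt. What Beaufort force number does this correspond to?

Beaufort force 11

60 kt lies in the Beaufort 11 band (violent storm, 56–63 kt).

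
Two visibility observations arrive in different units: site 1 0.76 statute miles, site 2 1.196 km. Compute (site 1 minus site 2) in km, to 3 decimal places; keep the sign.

0.027 km

site 1: 0.76 SM = 1.22310 km.
Difference: 1.22310 − 1.19600 = 0.027 km.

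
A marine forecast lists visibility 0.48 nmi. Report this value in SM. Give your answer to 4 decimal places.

0.5524 SM

1 nmi = 1.15078 SM, so 0.48 × 1.15078 = 0.5524 SM.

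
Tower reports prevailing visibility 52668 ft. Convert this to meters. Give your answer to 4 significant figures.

16050 m

1 ft = 0.3048 m, so 52668 × 0.3048 = 16050 m.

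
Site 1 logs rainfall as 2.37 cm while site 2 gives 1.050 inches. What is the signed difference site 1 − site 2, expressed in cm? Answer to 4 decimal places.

-0.2970 cm

site 2: 1.050 in = 2.667000 cm.
Difference: 2.370000 − 2.667000 = -0.2970 cm.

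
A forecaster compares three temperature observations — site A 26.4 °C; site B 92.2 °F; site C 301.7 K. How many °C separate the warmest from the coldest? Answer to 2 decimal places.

7.04 °C

site B: 92.2 °F = 33.444 °C.
site C: 301.7 K = 28.550 °C.
Spread: 33.444 − 26.400 = 7.044 °C.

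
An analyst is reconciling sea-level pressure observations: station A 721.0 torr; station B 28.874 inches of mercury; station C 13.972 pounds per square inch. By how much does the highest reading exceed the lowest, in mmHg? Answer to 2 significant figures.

12 mmHg

station B: 28.874 inHg = 733.40 mmHg.
station C: 13.972 psi = 722.56 mmHg.
Spread: 733.40 − 721.00 = 12 mmHg.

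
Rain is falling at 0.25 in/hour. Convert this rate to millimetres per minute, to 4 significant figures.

0.25 in/hour × 25.4 mm/in × 0.0166667 hour/minute = 0.1058 mm/minute.

0.1058 mm/minute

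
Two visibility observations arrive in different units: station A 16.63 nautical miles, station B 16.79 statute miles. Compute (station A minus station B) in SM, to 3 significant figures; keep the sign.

station A: 16.63 nmi = 19.1375 SM.
Difference: 19.1375 − 16.7900 = 2.35 SM.

2.35 SM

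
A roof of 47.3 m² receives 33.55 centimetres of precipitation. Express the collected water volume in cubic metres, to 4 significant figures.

Depth: 33.55 cm × 10 = 335.5 mm.
1 mm over 1 m² is 1 L, so volume = 335.5 × 47.3 = 15869.15 L = 15.87 m³.

15.87 cubic metres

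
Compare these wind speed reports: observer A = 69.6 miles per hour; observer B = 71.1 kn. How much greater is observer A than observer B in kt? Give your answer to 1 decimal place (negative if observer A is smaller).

-10.6 kt

observer A: 69.6 mph = 60.481 kt.
Difference: 60.481 − 71.100 = -10.6 kt.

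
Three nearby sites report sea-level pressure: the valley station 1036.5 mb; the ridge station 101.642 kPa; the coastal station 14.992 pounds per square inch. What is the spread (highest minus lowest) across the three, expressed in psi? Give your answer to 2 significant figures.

0.29 psi

the valley station: 1036.5 mb = 15.0332 psi.
the ridge station: 101.642 kPa = 14.7419 psi.
Spread: 15.0332 − 14.7419 = 0.29 psi.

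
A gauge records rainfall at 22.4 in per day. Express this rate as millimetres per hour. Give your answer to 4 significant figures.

23.71 mm/hour

22.4 in/day × 25.4 mm/in × 0.0416667 day/hour = 23.71 mm/hour.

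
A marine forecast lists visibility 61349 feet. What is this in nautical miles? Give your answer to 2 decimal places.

10.10 nmi

1 ft = 0.000164579 nmi, so 61349 × 0.000164579 = 10.10 nmi.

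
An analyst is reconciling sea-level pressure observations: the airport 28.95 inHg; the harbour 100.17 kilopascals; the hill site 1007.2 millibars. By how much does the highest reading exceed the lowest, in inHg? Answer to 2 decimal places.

0.79 inHg

the harbour: 100.17 kPa = 29.5802 inHg.
the hill site: 1007.2 mb = 29.7426 inHg.
Spread: 29.7426 − 28.9500 = 0.79 inHg.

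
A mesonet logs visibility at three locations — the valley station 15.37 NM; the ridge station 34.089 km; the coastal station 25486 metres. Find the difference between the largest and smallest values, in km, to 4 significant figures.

the valley station: 15.37 nmi = 28.46524 km.
the coastal station: 25486 m = 25.48600 km.
Spread: 34.08900 − 25.48600 = 8.603 km.

8.603 km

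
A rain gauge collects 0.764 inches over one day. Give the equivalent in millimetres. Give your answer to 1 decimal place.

1 in = 25.4 mm, so 0.764 × 25.4 = 19.4 mm.

19.4 mm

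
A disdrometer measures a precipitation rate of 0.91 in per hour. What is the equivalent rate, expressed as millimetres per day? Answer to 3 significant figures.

555 mm/day

0.91 in/hour × 25.4 mm/in × 24 hour/day = 555 mm/day.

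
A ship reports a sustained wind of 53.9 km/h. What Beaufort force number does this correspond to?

Beaufort force 7

53.9 km/h = 15.0 m/s, which is Beaufort 7 (near gale, 13.9–17.1 m/s).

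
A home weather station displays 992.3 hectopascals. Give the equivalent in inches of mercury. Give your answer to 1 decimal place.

29.3 inHg

1 hPa = 0.02953 inHg, so 992.3 × 0.02953 = 29.3 inHg.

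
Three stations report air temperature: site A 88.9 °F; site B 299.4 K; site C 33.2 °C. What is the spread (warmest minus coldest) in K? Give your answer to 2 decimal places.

6.95 K

site A: 88.9 °F = 31.611 °C.
site B: 299.4 K = 26.250 °C.
Spread: 33.200 − 26.250 = 6.950 °C.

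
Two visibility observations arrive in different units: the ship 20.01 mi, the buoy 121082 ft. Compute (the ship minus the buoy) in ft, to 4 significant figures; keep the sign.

the ship: 20.01 SM = 105652.80 ft.
Difference: 105652.80 − 121082.00 = -15430 ft.

-15430 ft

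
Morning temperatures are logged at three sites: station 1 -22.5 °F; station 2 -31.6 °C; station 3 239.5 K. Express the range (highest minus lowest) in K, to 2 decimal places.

3.37 K

station 1: -22.5 °F = -30.278 °C.
station 3: 239.5 K = -33.650 °C.
Spread: (-30.278) − (-33.650) = 3.372 °C.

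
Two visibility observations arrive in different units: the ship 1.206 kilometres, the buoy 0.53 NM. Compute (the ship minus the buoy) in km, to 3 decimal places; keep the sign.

0.224 km

the buoy: 0.53 nmi = 0.98156 km.
Difference: 1.20600 − 0.98156 = 0.224 km.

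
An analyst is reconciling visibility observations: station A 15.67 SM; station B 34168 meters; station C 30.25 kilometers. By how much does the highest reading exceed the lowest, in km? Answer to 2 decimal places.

8.95 km

station A: 15.67 SM = 25.2184 km.
station B: 34168 m = 34.1680 km.
Spread: 34.1680 − 25.2184 = 8.95 km.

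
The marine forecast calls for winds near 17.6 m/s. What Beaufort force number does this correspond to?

Beaufort force 8

17.6 m/s lies in the Beaufort 8 band (gale, 17.2–20.7 m/s).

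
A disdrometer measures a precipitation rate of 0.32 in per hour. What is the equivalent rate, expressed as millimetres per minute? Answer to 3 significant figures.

0.135 mm/minute

0.32 in/hour × 25.4 mm/in × 0.0166667 hour/minute = 0.135 mm/minute.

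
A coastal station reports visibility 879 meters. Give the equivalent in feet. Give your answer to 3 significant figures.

1 m = 3.28084 ft, so 879 × 3.28084 = 2880 ft.

2880 ft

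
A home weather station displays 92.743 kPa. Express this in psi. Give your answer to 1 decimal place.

1 kPa = 0.145038 psi, so 92.743 × 0.145038 = 13.5 psi.

13.5 psi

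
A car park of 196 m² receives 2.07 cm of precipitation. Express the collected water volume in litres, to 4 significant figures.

4057 litres

Depth: 2.07 cm × 10 = 20.7 mm.
1 mm over 1 m² is 1 L, so volume = 20.7 × 196 = 4057.2 L ≈ 4057 L.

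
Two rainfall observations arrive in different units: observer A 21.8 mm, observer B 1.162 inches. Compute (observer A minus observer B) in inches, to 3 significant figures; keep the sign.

observer A: 21.8 mm = 0.85827 in.
Difference: 0.85827 − 1.16200 = -0.304 in.

-0.304 in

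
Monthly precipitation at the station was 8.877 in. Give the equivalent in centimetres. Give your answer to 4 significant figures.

1 in = 2.54 cm, so 8.877 × 2.54 = 22.55 cm.

22.55 cm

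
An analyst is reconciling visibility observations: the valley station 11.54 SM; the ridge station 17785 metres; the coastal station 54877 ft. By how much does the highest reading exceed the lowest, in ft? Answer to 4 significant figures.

6054 ft

the valley station: 11.54 SM = 60931.20 ft.
the ridge station: 17785 m = 58349.74 ft.
Spread: 60931.20 − 54877.00 = 6054 ft.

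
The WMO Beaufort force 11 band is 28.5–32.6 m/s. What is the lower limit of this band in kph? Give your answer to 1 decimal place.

102.6 km/h

28.5–32.6 m/s × 3.6 = 102.6–117.4 km/h.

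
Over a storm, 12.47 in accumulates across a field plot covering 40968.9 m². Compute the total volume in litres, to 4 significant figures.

Depth: 12.47 in × 25.4 = 316.738 mm.
1 mm over 1 m² is 1 L, so volume = 316.738 × 40968.9 = 12976407 L ≈ 12980000 L.

12980000 litres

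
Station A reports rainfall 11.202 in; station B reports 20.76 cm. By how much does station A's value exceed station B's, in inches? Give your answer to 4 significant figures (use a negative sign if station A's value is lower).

3.029 in

station B: 20.76 cm = 8.17323 in.
Difference: 11.20200 − 8.17323 = 3.029 in.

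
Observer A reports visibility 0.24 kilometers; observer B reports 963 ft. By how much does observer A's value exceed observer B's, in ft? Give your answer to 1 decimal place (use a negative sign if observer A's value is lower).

-175.6 ft

observer A: 0.24 km = 787.402 ft.
Difference: 787.402 − 963.000 = -175.6 ft.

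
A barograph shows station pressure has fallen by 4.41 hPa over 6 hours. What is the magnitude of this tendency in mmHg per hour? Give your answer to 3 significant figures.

0.551 mmHg per hour

4.41 hPa / 6 h × 0.750062 mmHg/hPa = 0.551 mmHg/h.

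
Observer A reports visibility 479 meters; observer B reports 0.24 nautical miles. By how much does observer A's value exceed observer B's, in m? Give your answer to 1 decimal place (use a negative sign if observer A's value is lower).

observer B: 0.24 nmi = 444.480 m.
Difference: 479.000 − 444.480 = 34.5 m.

34.5 m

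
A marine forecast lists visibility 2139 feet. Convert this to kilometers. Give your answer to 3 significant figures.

1 ft = 0.0003048 km, so 2139 × 0.0003048 = 0.652 km.

0.652 km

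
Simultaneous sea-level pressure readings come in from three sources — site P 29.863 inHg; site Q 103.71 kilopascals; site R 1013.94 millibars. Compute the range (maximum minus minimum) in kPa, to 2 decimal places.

site P: 29.863 inHg = 101.1277 kPa.
site R: 1013.94 mb = 101.3940 kPa.
Spread: 103.7100 − 101.1277 = 2.58 kPa.

2.58 kPa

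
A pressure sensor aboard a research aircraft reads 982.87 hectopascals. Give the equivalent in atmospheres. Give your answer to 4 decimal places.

1 hPa = 0.000986923 atm, so 982.87 × 0.000986923 = 0.9700 atm.

0.9700 atm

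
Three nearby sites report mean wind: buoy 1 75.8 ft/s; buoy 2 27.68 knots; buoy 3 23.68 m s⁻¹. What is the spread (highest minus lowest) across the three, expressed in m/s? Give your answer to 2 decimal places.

9.44 m/s

buoy 1: 75.8 ft/s = 23.1038 m/s.
buoy 2: 27.68 kt = 14.2398 m/s.
Spread: 23.6800 − 14.2398 = 9.44 m/s.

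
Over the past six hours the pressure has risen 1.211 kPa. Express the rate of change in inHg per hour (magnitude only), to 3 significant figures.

0.0596 inHg per hour

1.211 kPa / 6 h × 0.2953 inHg/kPa = 0.0596 inHg/h.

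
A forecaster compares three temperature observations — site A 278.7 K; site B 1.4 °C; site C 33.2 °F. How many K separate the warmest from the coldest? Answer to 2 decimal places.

4.88 K

site A: 278.7 K = 5.550 °C.
site C: 33.2 °F = 0.667 °C.
Spread: 5.550 − 0.667 = 4.883 °C.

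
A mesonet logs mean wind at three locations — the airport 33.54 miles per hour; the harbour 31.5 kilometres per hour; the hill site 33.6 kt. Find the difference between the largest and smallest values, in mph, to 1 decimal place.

the harbour: 31.5 km/h = 19.573 mph.
the hill site: 33.6 kt = 38.666 mph.
Spread: 38.666 − 19.573 = 19.1 mph.

19.1 mph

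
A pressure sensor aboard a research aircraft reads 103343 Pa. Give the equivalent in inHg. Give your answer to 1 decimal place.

1 Pa = 0.0002953 inHg, so 103343 × 0.0002953 = 30.5 inHg.

30.5 inHg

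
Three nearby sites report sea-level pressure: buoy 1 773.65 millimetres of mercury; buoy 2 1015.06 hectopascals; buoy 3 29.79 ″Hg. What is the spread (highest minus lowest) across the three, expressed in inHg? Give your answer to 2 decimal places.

buoy 1: 773.65 mmHg = 30.4587 inHg.
buoy 2: 1015.06 hPa = 29.9747 inHg.
Spread: 30.4587 − 29.7900 = 0.67 inHg.

0.67 inHg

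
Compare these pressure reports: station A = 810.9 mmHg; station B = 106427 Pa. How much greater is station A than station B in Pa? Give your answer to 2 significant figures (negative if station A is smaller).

1700 Pa

station A: 810.9 mmHg = 108111.12 Pa.
Difference: 108111.12 − 106427.00 = 1700 Pa.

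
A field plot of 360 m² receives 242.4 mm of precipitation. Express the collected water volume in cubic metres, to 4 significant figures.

1 mm over 1 m² is 1 L, so volume = 242.4 × 360 = 87264 L = 87.26 m³.

87.26 cubic metres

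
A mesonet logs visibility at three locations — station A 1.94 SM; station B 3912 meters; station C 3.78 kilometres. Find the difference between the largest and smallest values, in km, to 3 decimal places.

station A: 1.94 SM = 3.12213 km.
station B: 3912 m = 3.91200 km.
Spread: 3.91200 − 3.12213 = 0.790 km.

0.790 km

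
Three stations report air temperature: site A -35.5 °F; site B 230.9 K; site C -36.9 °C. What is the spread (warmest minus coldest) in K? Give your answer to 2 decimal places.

5.35 K

site A: -35.5 °F = -37.500 °C.
site B: 230.9 K = -42.250 °C.
Spread: (-36.900) − (-42.250) = 5.350 °C.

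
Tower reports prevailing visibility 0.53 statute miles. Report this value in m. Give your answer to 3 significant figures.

853 m

1 SM = 1609.34 m, so 0.53 × 1609.34 = 853 m.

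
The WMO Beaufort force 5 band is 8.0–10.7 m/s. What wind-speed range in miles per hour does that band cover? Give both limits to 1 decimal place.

17.9 to 23.9 mph

8.0–10.7 m/s × 2.237 = 17.9–23.9 mph.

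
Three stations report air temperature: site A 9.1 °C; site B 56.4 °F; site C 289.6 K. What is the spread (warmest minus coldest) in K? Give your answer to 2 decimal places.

7.35 K

site B: 56.4 °F = 13.556 °C.
site C: 289.6 K = 16.450 °C.
Spread: 16.450 − 9.100 = 7.350 °C.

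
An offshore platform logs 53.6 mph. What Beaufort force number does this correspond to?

Beaufort force 9

53.6 mph = 24.0 m/s, which is Beaufort 9 (strong gale, 20.8–24.4 m/s).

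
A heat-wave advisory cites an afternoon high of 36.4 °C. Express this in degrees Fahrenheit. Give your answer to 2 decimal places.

97.52 °F

°F = °C × 9/5 + 32 = 36.4 × 1.8 + 32 = 97.52 °F.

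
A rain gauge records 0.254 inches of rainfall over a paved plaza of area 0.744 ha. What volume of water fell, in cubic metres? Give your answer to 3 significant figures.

48.0 cubic metres

Depth: 0.254 in × 25.4 = 6.4516 mm.
Area: 0.744 ha = 7440 m².
1 mm over 1 m² is 1 L, so volume = 6.4516 × 7440 = 47999.904 L = 48.0 m³.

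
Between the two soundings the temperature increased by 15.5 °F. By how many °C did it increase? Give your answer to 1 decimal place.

8.6 °C

A change of 1 °C equals a change of 1.8 °F: Δ°C = 15.5 × 0.5556 = 8.6 °C.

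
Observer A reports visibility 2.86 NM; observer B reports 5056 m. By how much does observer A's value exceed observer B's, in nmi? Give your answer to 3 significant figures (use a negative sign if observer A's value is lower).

observer B: 5056 m = 2.73002 nmi.
Difference: 2.86000 − 2.73002 = 0.130 nmi.

0.130 nmi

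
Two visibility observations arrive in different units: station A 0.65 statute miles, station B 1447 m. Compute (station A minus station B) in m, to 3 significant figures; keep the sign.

-401 m

station A: 0.65 SM = 1046.07 m.
Difference: 1046.07 − 1447.00 = -401 m.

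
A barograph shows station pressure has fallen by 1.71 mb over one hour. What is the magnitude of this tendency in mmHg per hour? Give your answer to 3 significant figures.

1.71 mb / 1 h × 0.750062 mmHg/mb = 1.28 mmHg/h.

1.28 mmHg per hour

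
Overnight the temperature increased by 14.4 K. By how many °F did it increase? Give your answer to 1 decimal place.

A change of 1 °C equals a change of 1.8 °F: Δ°F = 14.4 × 1.8 = 25.9 °F.

25.9 °F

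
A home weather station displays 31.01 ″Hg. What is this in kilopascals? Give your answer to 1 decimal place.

105.0 kPa

1 inHg = 3.38639 kPa, so 31.01 × 3.38639 = 105.0 kPa.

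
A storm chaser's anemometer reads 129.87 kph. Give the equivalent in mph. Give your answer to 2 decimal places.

80.70 mph

1 km/h = 0.621371 mph, so 129.87 × 0.621371 = 80.70 mph.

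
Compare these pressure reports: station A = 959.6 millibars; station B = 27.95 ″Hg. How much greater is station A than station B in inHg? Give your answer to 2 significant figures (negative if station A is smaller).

0.39 inHg

station A: 959.6 mb = 28.3370 inHg.
Difference: 28.3370 − 27.9500 = 0.39 inHg.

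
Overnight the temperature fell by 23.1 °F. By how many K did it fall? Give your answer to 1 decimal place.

12.8 K

For a temperature change the 32° offset cancels: ΔK = 23.1 × 0.5556 = 12.8 K.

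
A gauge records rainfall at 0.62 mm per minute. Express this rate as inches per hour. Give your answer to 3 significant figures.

1.46 in/hour

0.62 mm/minute × 0.0393701 in/mm × 60 minute/hour = 1.46 in/hour.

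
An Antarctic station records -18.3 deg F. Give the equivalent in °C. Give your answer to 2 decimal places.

°C = (°F − 32) × 5/9 = (-18.3 − 32) / 1.8 = -27.94 °C.

-27.94 °C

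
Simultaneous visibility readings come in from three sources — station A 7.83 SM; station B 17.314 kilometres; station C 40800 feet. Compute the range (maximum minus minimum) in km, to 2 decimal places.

4.88 km

station A: 7.83 SM = 12.6012 km.
station C: 40800 ft = 12.4358 km.
Spread: 17.3140 − 12.4358 = 4.88 km.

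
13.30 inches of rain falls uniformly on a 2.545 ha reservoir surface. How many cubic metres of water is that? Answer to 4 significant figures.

8598 cubic metres

Depth: 13.30 in × 25.4 = 337.82 mm.
Area: 2.545 ha = 25450 m².
1 mm over 1 m² is 1 L, so volume = 337.82 × 25450 = 8597519 L = 8598 m³.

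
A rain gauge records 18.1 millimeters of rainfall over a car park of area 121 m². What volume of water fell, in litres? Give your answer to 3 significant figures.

1 mm over 1 m² is 1 L, so volume = 18.1 × 121 = 2190.1 L ≈ 2190 L.

2190 litres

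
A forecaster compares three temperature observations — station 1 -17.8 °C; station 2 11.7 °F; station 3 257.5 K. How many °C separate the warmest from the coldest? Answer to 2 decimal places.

6.52 °C

station 2: 11.7 °F = -11.278 °C.
station 3: 257.5 K = -15.650 °C.
Spread: (-11.278) − (-17.800) = 6.522 °C.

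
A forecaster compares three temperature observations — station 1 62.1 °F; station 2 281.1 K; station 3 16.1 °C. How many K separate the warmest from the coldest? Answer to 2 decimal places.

8.77 K

station 1: 62.1 °F = 16.722 °C.
station 2: 281.1 K = 7.950 °C.
Spread: 16.722 − 7.950 = 8.772 °C.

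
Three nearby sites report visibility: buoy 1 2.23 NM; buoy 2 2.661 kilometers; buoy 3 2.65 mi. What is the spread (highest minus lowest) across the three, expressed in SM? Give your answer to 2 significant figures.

buoy 1: 2.23 nmi = 2.5662 SM.
buoy 2: 2.661 km = 1.6535 SM.
Spread: 2.6500 − 1.6535 = 1.0 SM.

1.0 SM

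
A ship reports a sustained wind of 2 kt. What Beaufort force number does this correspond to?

Beaufort force 1

2 kt lies in the Beaufort 1 band (light air, 1–3 kt).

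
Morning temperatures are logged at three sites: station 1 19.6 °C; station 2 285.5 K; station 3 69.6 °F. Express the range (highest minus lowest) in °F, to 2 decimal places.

station 2: 285.5 K = 12.350 °C.
station 3: 69.6 °F = 20.889 °C.
Spread: 20.889 − 12.350 = 8.539 °C = 15.37 °F.

15.37 °F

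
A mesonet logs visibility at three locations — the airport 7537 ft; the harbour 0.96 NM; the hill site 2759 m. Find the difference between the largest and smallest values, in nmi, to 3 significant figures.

the airport: 7537 ft = 1.24043 nmi.
the hill site: 2759 m = 1.48974 nmi.
Spread: 1.48974 − 0.96000 = 0.530 nmi.

0.530 nmi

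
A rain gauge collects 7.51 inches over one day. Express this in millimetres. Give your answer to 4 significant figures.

190.8 mm

1 in = 25.4 mm, so 7.51 × 25.4 = 190.8 mm.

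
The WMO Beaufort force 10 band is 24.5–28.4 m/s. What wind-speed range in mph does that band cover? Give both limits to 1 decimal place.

54.8 to 63.5 mph

24.5–28.4 m/s × 2.237 = 54.8–63.5 mph.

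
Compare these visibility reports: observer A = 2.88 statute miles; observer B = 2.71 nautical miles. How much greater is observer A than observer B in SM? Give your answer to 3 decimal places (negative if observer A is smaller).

-0.239 SM

observer B: 2.71 nmi = 3.11861 SM.
Difference: 2.88000 − 3.11861 = -0.239 SM.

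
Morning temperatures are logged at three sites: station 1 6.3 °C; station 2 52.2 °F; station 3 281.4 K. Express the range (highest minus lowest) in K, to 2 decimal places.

station 2: 52.2 °F = 11.222 °C.
station 3: 281.4 K = 8.250 °C.
Spread: 11.222 − 6.300 = 4.922 °C.

4.92 K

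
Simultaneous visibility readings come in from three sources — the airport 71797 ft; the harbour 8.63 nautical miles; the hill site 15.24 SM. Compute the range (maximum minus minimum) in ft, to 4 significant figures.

28030 ft

the harbour: 8.63 nmi = 52436.88 ft.
the hill site: 15.24 SM = 80467.20 ft.
Spread: 80467.20 − 52436.88 = 28030 ft.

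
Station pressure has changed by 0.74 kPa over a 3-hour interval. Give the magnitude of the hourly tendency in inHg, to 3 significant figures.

0.0728 inHg per hour

0.74 kPa / 3 h × 0.2953 inHg/kPa = 0.0728 inHg/h.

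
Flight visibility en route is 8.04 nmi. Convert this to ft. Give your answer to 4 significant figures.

1 nmi = 6076.12 ft, so 8.04 × 6076.12 = 48850 ft.

48850 ft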